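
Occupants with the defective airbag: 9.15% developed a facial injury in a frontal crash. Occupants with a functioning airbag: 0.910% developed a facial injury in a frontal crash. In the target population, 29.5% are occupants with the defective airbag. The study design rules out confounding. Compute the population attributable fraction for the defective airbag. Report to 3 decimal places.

PAF ≈ 0.728

p₁ = 0.0915, p₀ = 0.0091.
Overall risk P(Y=1) = π·p₁ + (1−π)·p₀ = 0.295×0.0915 + 0.705×0.0091 = 0.033408.
Under exogeneity, PAF = [P(Y=1) − p₀] / P(Y=1).
PAF = (0.033408 − 0.0091) / 0.033408 ≈ 0.7276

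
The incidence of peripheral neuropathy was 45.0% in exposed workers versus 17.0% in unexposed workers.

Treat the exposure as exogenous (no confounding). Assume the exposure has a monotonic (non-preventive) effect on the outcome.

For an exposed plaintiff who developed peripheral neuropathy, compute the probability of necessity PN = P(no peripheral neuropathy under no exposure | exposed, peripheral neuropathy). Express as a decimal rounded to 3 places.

PN ≈ 0.622

p₁ = 0.45, p₀ = 0.17.
Under exogeneity and monotonicity, PN = (p₁ − p₀) / p₁.
PN = (0.45 − 0.17) / 0.45 = 0.28 / 0.45 ≈ 0.6222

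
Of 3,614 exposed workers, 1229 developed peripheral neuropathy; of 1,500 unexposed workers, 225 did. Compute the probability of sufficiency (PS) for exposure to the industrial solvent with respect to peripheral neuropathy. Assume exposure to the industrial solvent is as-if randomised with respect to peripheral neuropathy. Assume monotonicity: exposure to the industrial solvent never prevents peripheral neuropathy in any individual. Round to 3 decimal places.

p₁ = P(outcome | exposed) = 1229/3614 = 0.34007
p₀ = P(outcome | unexposed) = 225/1500 = 0.15
Under exogeneity and monotonicity, PS = (p₁ − p₀) / (1 − p₀).
PS = (0.34007 − 0.15) / (1 − 0.15) = 0.19007 / 0.85 ≈ 0.2236

PS ≈ 0.224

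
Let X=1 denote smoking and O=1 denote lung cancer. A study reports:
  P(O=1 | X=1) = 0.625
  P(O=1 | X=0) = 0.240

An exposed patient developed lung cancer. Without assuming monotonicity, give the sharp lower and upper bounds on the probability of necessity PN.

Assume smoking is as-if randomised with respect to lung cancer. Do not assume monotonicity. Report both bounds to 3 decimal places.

Let p₁ = 0.625, p₀ = 0.24.
Under exogeneity alone the bounds on PN are max{0,(p₁−p₀)/p₁} ≤ PN ≤ min{1,(1−p₀)/p₁}.
  lower = (p₁ − p₀)/p₁ = 0.385 / 0.625 ≈ 0.6160
  upper = min{1, (1 − p₀)/p₁} = 0.76 / 0.625 ≈ 1.2160 → capped at 1

0.616 ≤ PN ≤ 1.000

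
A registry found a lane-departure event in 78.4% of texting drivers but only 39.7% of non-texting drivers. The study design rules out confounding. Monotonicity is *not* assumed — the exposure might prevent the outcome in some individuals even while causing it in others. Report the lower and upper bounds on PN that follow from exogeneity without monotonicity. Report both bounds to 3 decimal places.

p₁ = 0.784, p₀ = 0.397.
Under exogeneity alone the bounds on PN are max{0,(p₁−p₀)/p₁} ≤ PN ≤ min{1,(1−p₀)/p₁}.
  lower = (p₁ − p₀)/p₁ = 0.387 / 0.784 ≈ 0.4936
  upper = min{1, (1 − p₀)/p₁} = 0.603 / 0.784 ≈ 0.7691

0.494 ≤ PN ≤ 0.769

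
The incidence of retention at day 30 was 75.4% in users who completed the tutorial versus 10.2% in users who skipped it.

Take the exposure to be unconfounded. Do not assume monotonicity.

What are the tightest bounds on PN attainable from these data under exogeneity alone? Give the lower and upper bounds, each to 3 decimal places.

p₁ = 0.754, p₀ = 0.102.
Under exogeneity alone the bounds on PN are max{0,(p₁−p₀)/p₁} ≤ PN ≤ min{1,(1−p₀)/p₁}.
  lower = (p₁ − p₀)/p₁ = 0.652 / 0.754 ≈ 0.8647
  upper = min{1, (1 − p₀)/p₁} = 0.898 / 0.754 ≈ 1.1910 → capped at 1

0.865 ≤ PN ≤ 1.000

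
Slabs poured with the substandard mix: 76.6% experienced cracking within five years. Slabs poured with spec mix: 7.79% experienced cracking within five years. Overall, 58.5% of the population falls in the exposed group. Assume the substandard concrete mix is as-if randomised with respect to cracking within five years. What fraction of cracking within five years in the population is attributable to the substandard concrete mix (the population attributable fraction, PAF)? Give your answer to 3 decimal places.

p₁ = 0.766, p₀ = 0.0779.
Overall risk P(Y=1) = π·p₁ + (1−π)·p₀ = 0.585×0.766 + 0.415×0.0779 = 0.48044.
Under exogeneity, PAF = [P(Y=1) − p₀] / P(Y=1).
PAF = (0.48044 − 0.0779) / 0.48044 ≈ 0.8379

PAF ≈ 0.838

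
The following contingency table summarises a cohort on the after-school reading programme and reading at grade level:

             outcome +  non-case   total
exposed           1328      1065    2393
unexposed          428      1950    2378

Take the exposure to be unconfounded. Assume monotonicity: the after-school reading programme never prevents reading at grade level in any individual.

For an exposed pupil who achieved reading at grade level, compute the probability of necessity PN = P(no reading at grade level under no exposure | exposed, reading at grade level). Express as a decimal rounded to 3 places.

p₁ = P(outcome | exposed) = 1328/2393 = 0.55495
p₀ = P(outcome | unexposed) = 428/2378 = 0.17998
Under exogeneity and monotonicity, PN = (p₁ − p₀) / p₁.
PN = (0.55495 − 0.17998) / 0.55495 = 0.37497 / 0.55495 ≈ 0.6757

PN ≈ 0.676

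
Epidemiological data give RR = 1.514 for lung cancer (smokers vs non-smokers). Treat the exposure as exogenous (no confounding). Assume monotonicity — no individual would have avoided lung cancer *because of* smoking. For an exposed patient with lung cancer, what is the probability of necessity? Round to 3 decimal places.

Under exogeneity and monotonicity, PN = (RR − 1) / RR = 1 − 1/RR.
PN = (1.514 − 1) / 1.514 = 0.514 / 1.514 ≈ 0.3395

PN ≈ 0.339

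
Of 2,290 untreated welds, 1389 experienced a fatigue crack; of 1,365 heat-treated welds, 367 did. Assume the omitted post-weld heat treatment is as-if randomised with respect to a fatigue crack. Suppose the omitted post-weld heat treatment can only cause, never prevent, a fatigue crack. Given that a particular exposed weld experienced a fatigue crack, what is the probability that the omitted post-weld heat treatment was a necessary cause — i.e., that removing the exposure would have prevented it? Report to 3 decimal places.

p₁ = P(outcome | exposed) = 1389/2290 = 0.60655
p₀ = P(outcome | unexposed) = 367/1365 = 0.26886
Under exogeneity and monotonicity, PN = (p₁ − p₀) / p₁.
PN = (0.60655 − 0.26886) / 0.60655 = 0.33769 / 0.60655 ≈ 0.5567

PN ≈ 0.557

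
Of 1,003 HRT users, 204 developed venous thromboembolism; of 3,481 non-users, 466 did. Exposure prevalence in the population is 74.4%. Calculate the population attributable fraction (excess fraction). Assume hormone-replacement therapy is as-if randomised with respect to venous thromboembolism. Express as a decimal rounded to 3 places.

p₁ = P(outcome | exposed) = 204/1003 = 0.20339
p₀ = P(outcome | unexposed) = 466/3481 = 0.13387
Overall risk P(Y=1) = π·p₁ + (1−π)·p₀ = 0.744×0.20339 + 0.256×0.13387 = 0.18559.
Under exogeneity, PAF = [P(Y=1) − p₀] / P(Y=1).
PAF = (0.18559 − 0.13387) / 0.18559 ≈ 0.2787

PAF ≈ 0.279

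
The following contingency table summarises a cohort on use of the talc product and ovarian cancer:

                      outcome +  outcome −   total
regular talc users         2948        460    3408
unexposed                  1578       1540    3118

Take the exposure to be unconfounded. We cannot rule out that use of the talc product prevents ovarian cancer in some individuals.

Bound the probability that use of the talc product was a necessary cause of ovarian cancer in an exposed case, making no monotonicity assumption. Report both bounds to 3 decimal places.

0.415 ≤ PN ≤ 0.571

p₁ = P(outcome | exposed) = 2948/3408 = 0.86502
p₀ = P(outcome | unexposed) = 1578/3118 = 0.50609
Under exogeneity alone the bounds on PN are max{0,(p₁−p₀)/p₁} ≤ PN ≤ min{1,(1−p₀)/p₁}.
  lower = (p₁ − p₀)/p₁ = 0.35893 / 0.86502 ≈ 0.4149
  upper = min{1, (1 − p₀)/p₁} = 0.49391 / 0.86502 ≈ 0.5710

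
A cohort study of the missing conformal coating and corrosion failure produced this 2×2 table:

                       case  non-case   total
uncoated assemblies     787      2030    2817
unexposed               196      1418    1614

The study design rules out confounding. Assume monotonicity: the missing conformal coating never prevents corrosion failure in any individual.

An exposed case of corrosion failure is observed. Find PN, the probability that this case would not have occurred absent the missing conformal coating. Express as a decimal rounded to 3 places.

PN ≈ 0.565

p₁ = P(outcome | exposed) = 787/2817 = 0.27938
p₀ = P(outcome | unexposed) = 196/1614 = 0.12144
Under exogeneity and monotonicity, PN = (p₁ − p₀) / p₁.
PN = (0.27938 − 0.12144) / 0.27938 = 0.15794 / 0.27938 ≈ 0.5653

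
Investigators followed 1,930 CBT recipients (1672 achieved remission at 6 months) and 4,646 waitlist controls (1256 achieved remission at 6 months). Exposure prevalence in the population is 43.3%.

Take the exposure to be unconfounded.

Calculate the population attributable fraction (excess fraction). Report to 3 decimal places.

p₁ = P(outcome | exposed) = 1672/1930 = 0.86632
p₀ = P(outcome | unexposed) = 1256/4646 = 0.27034
Overall risk P(Y=1) = π·p₁ + (1−π)·p₀ = 0.433×0.86632 + 0.567×0.27034 = 0.5284.
Under exogeneity, PAF = [P(Y=1) − p₀] / P(Y=1).
PAF = (0.5284 − 0.27034) / 0.5284 ≈ 0.4884

PAF ≈ 0.488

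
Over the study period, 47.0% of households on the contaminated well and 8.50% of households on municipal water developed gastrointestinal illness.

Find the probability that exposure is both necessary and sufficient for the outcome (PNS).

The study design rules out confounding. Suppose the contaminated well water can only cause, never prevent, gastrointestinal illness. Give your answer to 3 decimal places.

PNS ≈ 0.385

p₁ = 0.47, p₀ = 0.085.
Under exogeneity and monotonicity, PNS = p₁ − p₀.
PNS = 0.47 − 0.085 = 0.385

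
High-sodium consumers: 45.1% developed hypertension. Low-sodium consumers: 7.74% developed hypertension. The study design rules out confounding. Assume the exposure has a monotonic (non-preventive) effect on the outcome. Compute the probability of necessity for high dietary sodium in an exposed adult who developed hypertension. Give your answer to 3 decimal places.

p₁ = 0.451, p₀ = 0.0774.
Under exogeneity and monotonicity, PN = (p₁ − p₀) / p₁.
PN = (0.451 − 0.0774) / 0.451 = 0.3736 / 0.451 ≈ 0.8284

PN ≈ 0.828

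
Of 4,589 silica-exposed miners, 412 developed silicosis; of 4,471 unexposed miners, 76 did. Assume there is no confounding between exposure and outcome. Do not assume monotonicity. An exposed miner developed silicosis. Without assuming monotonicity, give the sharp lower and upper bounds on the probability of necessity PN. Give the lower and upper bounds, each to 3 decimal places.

p₁ = P(outcome | exposed) = 412/4589 = 0.08978
p₀ = P(outcome | unexposed) = 76/4471 = 0.016998
Under exogeneity alone the bounds on PN are max{0,(p₁−p₀)/p₁} ≤ PN ≤ min{1,(1−p₀)/p₁}.
  lower = (p₁ − p₀)/p₁ = 0.072781 / 0.08978 ≈ 0.8107
  upper = min{1, (1 − p₀)/p₁} = 0.983 / 0.08978 ≈ 10.9490 → capped at 1

0.811 ≤ PN ≤ 1.000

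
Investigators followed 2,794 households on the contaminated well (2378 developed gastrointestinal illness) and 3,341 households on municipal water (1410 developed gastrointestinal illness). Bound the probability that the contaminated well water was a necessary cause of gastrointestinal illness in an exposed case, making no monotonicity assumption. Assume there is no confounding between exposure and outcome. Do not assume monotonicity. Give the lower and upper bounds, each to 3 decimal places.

0.504 ≤ PN ≤ 0.679

p₁ = P(outcome | exposed) = 2378/2794 = 0.85111
p₀ = P(outcome | unexposed) = 1410/3341 = 0.42203
Under exogeneity alone the bounds on PN are max{0,(p₁−p₀)/p₁} ≤ PN ≤ min{1,(1−p₀)/p₁}.
  lower = (p₁ − p₀)/p₁ = 0.42908 / 0.85111 ≈ 0.5041
  upper = min{1, (1 − p₀)/p₁} = 0.57797 / 0.85111 ≈ 0.6791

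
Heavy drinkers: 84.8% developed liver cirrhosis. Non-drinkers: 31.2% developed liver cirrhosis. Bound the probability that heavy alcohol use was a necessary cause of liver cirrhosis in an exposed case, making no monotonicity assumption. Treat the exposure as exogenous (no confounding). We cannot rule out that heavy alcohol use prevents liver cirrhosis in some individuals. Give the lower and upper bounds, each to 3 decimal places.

0.632 ≤ PN ≤ 0.811

p₁ = 0.848, p₀ = 0.312.
Under exogeneity alone the bounds on PN are max{0,(p₁−p₀)/p₁} ≤ PN ≤ min{1,(1−p₀)/p₁}.
  lower = (p₁ − p₀)/p₁ = 0.536 / 0.848 ≈ 0.6321
  upper = min{1, (1 − p₀)/p₁} = 0.688 / 0.848 ≈ 0.8113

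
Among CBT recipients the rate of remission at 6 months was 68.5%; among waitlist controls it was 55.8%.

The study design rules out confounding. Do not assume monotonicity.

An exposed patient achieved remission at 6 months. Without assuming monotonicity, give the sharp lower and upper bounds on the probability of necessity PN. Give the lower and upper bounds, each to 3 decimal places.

0.185 ≤ PN ≤ 0.645

p₁ = 0.685, p₀ = 0.558.
Under exogeneity alone the bounds on PN are max{0,(p₁−p₀)/p₁} ≤ PN ≤ min{1,(1−p₀)/p₁}.
  lower = (p₁ − p₀)/p₁ = 0.127 / 0.685 ≈ 0.1854
  upper = min{1, (1 − p₀)/p₁} = 0.442 / 0.685 ≈ 0.6453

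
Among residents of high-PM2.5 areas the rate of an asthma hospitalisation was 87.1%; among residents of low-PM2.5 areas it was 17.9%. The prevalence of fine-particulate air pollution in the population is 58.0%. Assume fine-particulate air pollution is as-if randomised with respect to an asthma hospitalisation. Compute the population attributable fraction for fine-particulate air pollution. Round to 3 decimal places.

p₁ = 0.871, p₀ = 0.179.
Overall risk P(Y=1) = π·p₁ + (1−π)·p₀ = 0.58×0.871 + 0.42×0.179 = 0.58036.
Under exogeneity, PAF = [P(Y=1) − p₀] / P(Y=1).
PAF = (0.58036 − 0.179) / 0.58036 ≈ 0.6916

PAF ≈ 0.692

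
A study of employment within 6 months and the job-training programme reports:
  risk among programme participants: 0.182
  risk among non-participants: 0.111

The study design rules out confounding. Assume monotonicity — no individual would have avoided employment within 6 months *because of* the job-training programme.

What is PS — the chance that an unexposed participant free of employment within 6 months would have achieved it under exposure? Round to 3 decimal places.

PS ≈ 0.080

Let p₁ = 0.182, p₀ = 0.111.
Under exogeneity and monotonicity, PS = (p₁ − p₀) / (1 − p₀).
PS = (0.182 − 0.111) / (1 − 0.111) = 0.071 / 0.889 ≈ 0.0799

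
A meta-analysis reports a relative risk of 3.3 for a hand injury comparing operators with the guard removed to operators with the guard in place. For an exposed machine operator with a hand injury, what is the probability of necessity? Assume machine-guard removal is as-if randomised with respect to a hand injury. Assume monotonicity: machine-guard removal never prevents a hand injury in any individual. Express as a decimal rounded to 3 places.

Under exogeneity and monotonicity, PN = (RR − 1) / RR = 1 − 1/RR.
PN = (3.3 − 1) / 3.3 = 2.3 / 3.3 ≈ 0.6970

PN ≈ 0.697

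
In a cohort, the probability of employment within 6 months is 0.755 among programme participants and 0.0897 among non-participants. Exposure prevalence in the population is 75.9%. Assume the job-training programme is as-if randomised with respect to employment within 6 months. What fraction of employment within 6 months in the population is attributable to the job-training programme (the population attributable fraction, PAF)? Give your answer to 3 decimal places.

Let p₁ = 0.755, p₀ = 0.0897.
Overall risk P(Y=1) = π·p₁ + (1−π)·p₀ = 0.759×0.755 + 0.241×0.0897 = 0.59466.
Under exogeneity, PAF = [P(Y=1) − p₀] / P(Y=1).
PAF = (0.59466 − 0.0897) / 0.59466 ≈ 0.8492

PAF ≈ 0.849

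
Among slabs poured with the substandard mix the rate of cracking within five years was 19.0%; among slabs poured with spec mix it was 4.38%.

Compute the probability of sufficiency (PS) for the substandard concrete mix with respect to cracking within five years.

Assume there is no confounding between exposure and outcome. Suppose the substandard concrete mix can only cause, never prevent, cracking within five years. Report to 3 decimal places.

p₁ = 0.19, p₀ = 0.0438.
Under exogeneity and monotonicity, PS = (p₁ − p₀) / (1 − p₀).
PS = (0.19 − 0.0438) / (1 − 0.0438) = 0.1462 / 0.9562 ≈ 0.1529

PS ≈ 0.153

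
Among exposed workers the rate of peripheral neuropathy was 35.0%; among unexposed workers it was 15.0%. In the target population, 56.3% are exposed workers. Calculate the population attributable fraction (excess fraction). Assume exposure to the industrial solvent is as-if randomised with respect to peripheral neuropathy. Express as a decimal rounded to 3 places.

p₁ = 0.35, p₀ = 0.15.
Overall risk P(Y=1) = π·p₁ + (1−π)·p₀ = 0.563×0.35 + 0.437×0.15 = 0.2626.
Under exogeneity, PAF = [P(Y=1) − p₀] / P(Y=1).
PAF = (0.2626 − 0.15) / 0.2626 ≈ 0.4288

PAF ≈ 0.429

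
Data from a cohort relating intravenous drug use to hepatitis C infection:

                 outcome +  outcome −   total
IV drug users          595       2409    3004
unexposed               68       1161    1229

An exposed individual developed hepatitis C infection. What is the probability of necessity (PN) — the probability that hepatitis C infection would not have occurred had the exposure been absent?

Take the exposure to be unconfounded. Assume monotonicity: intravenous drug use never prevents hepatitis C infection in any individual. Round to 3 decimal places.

p₁ = P(outcome | exposed) = 595/3004 = 0.19807
p₀ = P(outcome | unexposed) = 68/1229 = 0.05533
Under exogeneity and monotonicity, PN = (p₁ − p₀)/p₁.
PN = (0.19807 − 0.05533) / 0.19807 ≈ 0.7207

PN ≈ 0.721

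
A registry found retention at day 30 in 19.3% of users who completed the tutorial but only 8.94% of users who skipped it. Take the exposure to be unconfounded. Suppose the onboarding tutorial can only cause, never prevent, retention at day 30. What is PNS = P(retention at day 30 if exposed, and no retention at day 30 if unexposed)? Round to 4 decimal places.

p₁ = 0.193, p₀ = 0.0894.
Under exogeneity and monotonicity, PNS = p₁ − p₀.
PNS = 0.193 − 0.0894 = 0.1036

PNS ≈ 0.1036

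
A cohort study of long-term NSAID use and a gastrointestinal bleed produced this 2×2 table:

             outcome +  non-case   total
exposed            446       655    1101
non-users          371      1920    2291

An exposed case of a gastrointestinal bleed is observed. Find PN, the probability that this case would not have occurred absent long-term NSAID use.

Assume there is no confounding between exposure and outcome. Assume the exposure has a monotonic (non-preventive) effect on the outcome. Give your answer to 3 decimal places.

p₁ = P(outcome | exposed) = 446/1101 = 0.40509
p₀ = P(outcome | unexposed) = 371/2291 = 0.16194
Under exogeneity and monotonicity, PN = (p₁ − p₀)/p₁.
PN = (0.40509 − 0.16194) / 0.40509 ≈ 0.6002

PN ≈ 0.600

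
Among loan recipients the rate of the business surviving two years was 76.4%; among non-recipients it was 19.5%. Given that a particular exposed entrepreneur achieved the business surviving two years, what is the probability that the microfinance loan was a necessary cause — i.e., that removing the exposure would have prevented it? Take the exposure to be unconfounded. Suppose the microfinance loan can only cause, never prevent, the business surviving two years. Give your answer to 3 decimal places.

PN ≈ 0.745

p₁ = 0.764, p₀ = 0.195.
Under exogeneity and monotonicity, PN = (p₁ − p₀) / p₁.
PN = (0.764 − 0.195) / 0.764 = 0.569 / 0.764 ≈ 0.7448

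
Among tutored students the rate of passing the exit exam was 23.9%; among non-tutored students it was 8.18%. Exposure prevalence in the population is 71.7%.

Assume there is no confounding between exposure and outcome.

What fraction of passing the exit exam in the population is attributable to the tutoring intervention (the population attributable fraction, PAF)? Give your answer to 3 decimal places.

p₁ = 0.239, p₀ = 0.0818.
Overall risk P(Y=1) = π·p₁ + (1−π)·p₀ = 0.717×0.239 + 0.283×0.0818 = 0.19451.
Under exogeneity, PAF = [P(Y=1) − p₀] / P(Y=1).
PAF = (0.19451 − 0.0818) / 0.19451 ≈ 0.5795

PAF ≈ 0.579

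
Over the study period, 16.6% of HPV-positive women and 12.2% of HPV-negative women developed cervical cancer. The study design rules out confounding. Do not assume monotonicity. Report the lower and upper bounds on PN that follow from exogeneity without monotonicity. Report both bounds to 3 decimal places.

0.265 ≤ PN ≤ 1.000

p₁ = 0.166, p₀ = 0.122.
Under exogeneity alone the bounds on PN are max{0,(p₁−p₀)/p₁} ≤ PN ≤ min{1,(1−p₀)/p₁}.
  lower = (p₁ − p₀)/p₁ = 0.044 / 0.166 ≈ 0.2651
  upper = min{1, (1 − p₀)/p₁} = 0.878 / 0.166 ≈ 5.2892 → capped at 1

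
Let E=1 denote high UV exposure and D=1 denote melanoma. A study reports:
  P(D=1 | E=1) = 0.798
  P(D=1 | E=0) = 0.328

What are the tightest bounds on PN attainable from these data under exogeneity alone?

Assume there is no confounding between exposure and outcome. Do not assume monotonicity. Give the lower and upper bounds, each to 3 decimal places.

Let p₁ = 0.798, p₀ = 0.328.
Under exogeneity alone the bounds on PN are max{0,(p₁−p₀)/p₁} ≤ PN ≤ min{1,(1−p₀)/p₁}.
  lower = (p₁ − p₀)/p₁ = 0.47 / 0.798 ≈ 0.5890
  upper = min{1, (1 − p₀)/p₁} = 0.672 / 0.798 ≈ 0.8421

0.589 ≤ PN ≤ 0.842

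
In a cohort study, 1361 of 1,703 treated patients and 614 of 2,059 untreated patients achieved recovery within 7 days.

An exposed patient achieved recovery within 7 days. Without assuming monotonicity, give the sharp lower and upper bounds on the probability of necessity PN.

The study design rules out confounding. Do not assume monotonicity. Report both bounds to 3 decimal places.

p₁ = P(outcome | exposed) = 1361/1703 = 0.79918
p₀ = P(outcome | unexposed) = 614/2059 = 0.2982
Under exogeneity alone the bounds on PN are max{0,(p₁−p₀)/p₁} ≤ PN ≤ min{1,(1−p₀)/p₁}.
  lower = (p₁ − p₀)/p₁ = 0.50097 / 0.79918 ≈ 0.6269
  upper = min{1, (1 − p₀)/p₁} = 0.7018 / 0.79918 ≈ 0.8781

0.627 ≤ PN ≤ 0.878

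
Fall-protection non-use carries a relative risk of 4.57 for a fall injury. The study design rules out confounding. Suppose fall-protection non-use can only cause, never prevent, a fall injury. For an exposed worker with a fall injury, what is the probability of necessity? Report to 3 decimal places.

PN ≈ 0.781

Under exogeneity and monotonicity, PN = (RR − 1) / RR = 1 − 1/RR.
PN = (4.57 − 1) / 4.57 = 3.57 / 4.57 ≈ 0.7812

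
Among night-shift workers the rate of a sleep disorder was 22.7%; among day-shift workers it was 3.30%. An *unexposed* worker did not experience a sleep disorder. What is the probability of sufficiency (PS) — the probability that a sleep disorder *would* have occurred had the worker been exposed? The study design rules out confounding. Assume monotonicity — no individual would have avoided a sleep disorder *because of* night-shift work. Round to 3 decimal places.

p₁ = 0.227, p₀ = 0.033.
Under exogeneity and monotonicity, PS = (p₁ − p₀) / (1 − p₀).
PS = (0.227 − 0.033) / (1 − 0.033) = 0.194 / 0.967 ≈ 0.2006

PS ≈ 0.201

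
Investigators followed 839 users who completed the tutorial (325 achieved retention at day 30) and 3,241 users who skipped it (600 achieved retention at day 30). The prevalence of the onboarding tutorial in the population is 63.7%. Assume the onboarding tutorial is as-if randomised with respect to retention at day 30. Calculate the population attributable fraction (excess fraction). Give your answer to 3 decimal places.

PAF ≈ 0.410

p₁ = P(outcome | exposed) = 325/839 = 0.38737
p₀ = P(outcome | unexposed) = 600/3241 = 0.18513
Overall risk P(Y=1) = π·p₁ + (1−π)·p₀ = 0.637×0.38737 + 0.363×0.18513 = 0.31395.
Under exogeneity, PAF = [P(Y=1) − p₀] / P(Y=1).
PAF = (0.31395 − 0.18513) / 0.31395 ≈ 0.4103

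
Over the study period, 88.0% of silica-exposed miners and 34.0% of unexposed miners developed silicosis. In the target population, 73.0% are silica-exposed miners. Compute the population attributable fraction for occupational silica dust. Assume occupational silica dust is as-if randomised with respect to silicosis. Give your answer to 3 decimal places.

p₁ = 0.88, p₀ = 0.34.
Overall risk P(Y=1) = π·p₁ + (1−π)·p₀ = 0.73×0.88 + 0.27×0.34 = 0.7342.
Under exogeneity, PAF = [P(Y=1) − p₀] / P(Y=1).
PAF = (0.7342 − 0.34) / 0.7342 ≈ 0.5369

PAF ≈ 0.537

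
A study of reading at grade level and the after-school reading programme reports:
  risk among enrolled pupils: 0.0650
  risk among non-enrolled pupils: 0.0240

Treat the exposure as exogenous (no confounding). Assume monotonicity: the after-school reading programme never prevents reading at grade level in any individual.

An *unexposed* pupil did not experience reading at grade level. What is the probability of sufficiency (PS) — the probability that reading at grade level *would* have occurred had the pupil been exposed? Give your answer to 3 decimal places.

PS ≈ 0.042

Let p₁ = 0.065, p₀ = 0.024.
Under exogeneity and monotonicity, PS = (p₁ − p₀) / (1 − p₀).
PS = (0.065 − 0.024) / (1 − 0.024) = 0.041 / 0.976 ≈ 0.0420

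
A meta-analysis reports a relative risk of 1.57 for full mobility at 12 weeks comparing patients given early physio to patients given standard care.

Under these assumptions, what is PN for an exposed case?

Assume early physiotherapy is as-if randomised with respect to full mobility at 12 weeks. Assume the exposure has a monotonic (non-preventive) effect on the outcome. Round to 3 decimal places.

PN ≈ 0.363

Under exogeneity and monotonicity, PN = (RR − 1) / RR = 1 − 1/RR.
PN = (1.57 − 1) / 1.57 = 0.57 / 1.57 ≈ 0.3631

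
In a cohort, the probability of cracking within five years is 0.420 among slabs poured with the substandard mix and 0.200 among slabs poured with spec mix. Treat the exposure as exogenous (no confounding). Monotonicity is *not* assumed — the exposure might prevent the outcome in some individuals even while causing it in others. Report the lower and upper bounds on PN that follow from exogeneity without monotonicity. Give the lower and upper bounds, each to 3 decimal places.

Let p₁ = 0.42, p₀ = 0.2.
Under exogeneity alone the bounds on PN are max{0,(p₁−p₀)/p₁} ≤ PN ≤ min{1,(1−p₀)/p₁}.
  lower = (p₁ − p₀)/p₁ = 0.22 / 0.42 ≈ 0.5238
  upper = min{1, (1 − p₀)/p₁} = 0.8 / 0.42 ≈ 1.9048 → capped at 1

0.524 ≤ PN ≤ 1.000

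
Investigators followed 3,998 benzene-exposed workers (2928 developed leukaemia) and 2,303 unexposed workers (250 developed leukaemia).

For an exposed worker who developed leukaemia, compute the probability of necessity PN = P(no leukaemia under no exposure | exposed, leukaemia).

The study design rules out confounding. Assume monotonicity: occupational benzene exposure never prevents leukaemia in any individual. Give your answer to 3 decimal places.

p₁ = P(outcome | exposed) = 2928/3998 = 0.73237
p₀ = P(outcome | unexposed) = 250/2303 = 0.10855
Under exogeneity and monotonicity, PN = (p₁ − p₀) / p₁.
PN = (0.73237 − 0.10855) / 0.73237 = 0.62381 / 0.73237 ≈ 0.8518

PN ≈ 0.852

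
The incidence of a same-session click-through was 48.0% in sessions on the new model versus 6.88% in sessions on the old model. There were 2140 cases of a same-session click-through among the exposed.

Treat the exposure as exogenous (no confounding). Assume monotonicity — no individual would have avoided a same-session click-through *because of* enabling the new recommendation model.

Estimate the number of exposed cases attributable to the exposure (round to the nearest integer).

p₁ = 0.48, p₀ = 0.0688.
PN = (p₁ − p₀)/p₁ = (0.48 − 0.0688) / 0.48 ≈ 0.85667.
Attributable cases ≈ PN × (exposed cases) = 0.85667 × 2140 ≈ 1833.27.

about 1833 cases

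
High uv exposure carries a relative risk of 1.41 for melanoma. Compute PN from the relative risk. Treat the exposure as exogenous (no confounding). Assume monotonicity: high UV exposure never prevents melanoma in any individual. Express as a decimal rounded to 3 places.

Under exogeneity and monotonicity, PN = (RR − 1) / RR = 1 − 1/RR.
PN = (1.41 − 1) / 1.41 = 0.41 / 1.41 ≈ 0.2908

PN ≈ 0.291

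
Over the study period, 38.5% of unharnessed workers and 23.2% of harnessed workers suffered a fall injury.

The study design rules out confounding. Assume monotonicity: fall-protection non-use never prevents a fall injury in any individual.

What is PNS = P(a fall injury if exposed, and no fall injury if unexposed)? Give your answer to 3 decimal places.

p₁ = 0.385, p₀ = 0.232.
Under exogeneity and monotonicity, PNS = p₁ − p₀.
PNS = 0.385 − 0.232 = 0.153

PNS ≈ 0.153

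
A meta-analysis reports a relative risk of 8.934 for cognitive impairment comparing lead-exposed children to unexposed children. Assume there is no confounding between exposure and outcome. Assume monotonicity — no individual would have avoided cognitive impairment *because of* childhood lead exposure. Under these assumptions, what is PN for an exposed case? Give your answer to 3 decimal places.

Under exogeneity and monotonicity, PN = (RR − 1) / RR = 1 − 1/RR.
PN = (8.934 − 1) / 8.934 = 7.934 / 8.934 ≈ 0.8881

PN ≈ 0.888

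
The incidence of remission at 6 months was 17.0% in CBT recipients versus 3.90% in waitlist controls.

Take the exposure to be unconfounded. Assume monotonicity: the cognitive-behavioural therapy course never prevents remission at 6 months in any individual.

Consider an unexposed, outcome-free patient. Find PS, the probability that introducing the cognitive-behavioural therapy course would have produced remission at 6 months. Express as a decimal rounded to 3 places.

p₁ = 0.17, p₀ = 0.039.
Under exogeneity and monotonicity, PS = (p₁ − p₀) / (1 − p₀).
PS = (0.17 − 0.039) / (1 − 0.039) = 0.131 / 0.961 ≈ 0.1363

PS ≈ 0.136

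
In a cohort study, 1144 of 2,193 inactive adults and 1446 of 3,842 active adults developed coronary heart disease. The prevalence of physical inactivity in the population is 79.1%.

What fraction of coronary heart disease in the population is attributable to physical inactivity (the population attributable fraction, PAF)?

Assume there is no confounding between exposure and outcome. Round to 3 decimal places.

PAF ≈ 0.234

p₁ = P(outcome | exposed) = 1144/2193 = 0.52166
p₀ = P(outcome | unexposed) = 1446/3842 = 0.37637
Overall risk P(Y=1) = π·p₁ + (1−π)·p₀ = 0.791×0.52166 + 0.209×0.37637 = 0.49129.
Under exogeneity, PAF = [P(Y=1) − p₀] / P(Y=1).
PAF = (0.49129 − 0.37637) / 0.49129 ≈ 0.2339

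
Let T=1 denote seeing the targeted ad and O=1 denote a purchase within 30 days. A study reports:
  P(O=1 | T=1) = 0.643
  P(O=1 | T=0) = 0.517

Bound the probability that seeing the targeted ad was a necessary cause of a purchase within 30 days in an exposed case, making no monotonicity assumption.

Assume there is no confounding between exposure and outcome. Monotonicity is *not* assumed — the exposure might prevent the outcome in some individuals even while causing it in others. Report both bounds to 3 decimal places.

0.196 ≤ PN ≤ 0.751

Let p₁ = 0.643, p₀ = 0.517.
Under exogeneity alone the bounds on PN are max{0,(p₁−p₀)/p₁} ≤ PN ≤ min{1,(1−p₀)/p₁}.
  lower = (p₁ − p₀)/p₁ = 0.126 / 0.643 ≈ 0.1960
  upper = min{1, (1 − p₀)/p₁} = 0.483 / 0.643 ≈ 0.7512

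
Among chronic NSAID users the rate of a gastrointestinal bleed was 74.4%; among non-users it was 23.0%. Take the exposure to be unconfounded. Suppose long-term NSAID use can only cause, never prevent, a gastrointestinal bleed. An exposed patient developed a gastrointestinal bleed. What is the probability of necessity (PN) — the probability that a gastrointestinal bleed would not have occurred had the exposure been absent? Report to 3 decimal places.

p₁ = 0.744, p₀ = 0.23.
Under exogeneity and monotonicity, PN = (p₁ − p₀) / p₁.
PN = (0.744 − 0.23) / 0.744 = 0.514 / 0.744 ≈ 0.6909

PN ≈ 0.691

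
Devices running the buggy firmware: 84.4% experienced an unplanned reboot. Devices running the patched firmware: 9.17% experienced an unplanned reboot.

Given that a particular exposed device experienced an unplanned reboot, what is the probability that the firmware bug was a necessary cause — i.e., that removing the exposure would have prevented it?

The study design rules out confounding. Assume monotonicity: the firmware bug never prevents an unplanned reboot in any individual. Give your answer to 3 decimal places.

p₁ = 0.844, p₀ = 0.0917.
Under exogeneity and monotonicity, PN = (p₁ − p₀) / p₁.
PN = (0.844 − 0.0917) / 0.844 = 0.7523 / 0.844 ≈ 0.8914

PN ≈ 0.891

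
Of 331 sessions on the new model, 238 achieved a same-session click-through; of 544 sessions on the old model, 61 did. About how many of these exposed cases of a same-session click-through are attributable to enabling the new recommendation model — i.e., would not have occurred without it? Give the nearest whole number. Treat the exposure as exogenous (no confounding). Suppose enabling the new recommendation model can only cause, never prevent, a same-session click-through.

about 201 cases

p₁ = P(outcome | exposed) = 238/331 = 0.71903
p₀ = P(outcome | unexposed) = 61/544 = 0.11213
PN = (p₁ − p₀)/p₁ = (0.71903 − 0.11213) / 0.71903 ≈ 0.84405.
Attributable cases ≈ PN × (exposed cases) = 0.84405 × 238 ≈ 200.88.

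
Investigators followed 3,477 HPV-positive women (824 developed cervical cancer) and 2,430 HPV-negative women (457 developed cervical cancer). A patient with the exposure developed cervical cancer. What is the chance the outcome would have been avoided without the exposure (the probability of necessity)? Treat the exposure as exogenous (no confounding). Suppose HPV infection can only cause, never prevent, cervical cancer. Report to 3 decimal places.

PN ≈ 0.206

p₁ = P(outcome | exposed) = 824/3477 = 0.23699
p₀ = P(outcome | unexposed) = 457/2430 = 0.18807
Under exogeneity and monotonicity, PN = (p₁ − p₀) / p₁.
PN = (0.23699 − 0.18807) / 0.23699 = 0.04892 / 0.23699 ≈ 0.2064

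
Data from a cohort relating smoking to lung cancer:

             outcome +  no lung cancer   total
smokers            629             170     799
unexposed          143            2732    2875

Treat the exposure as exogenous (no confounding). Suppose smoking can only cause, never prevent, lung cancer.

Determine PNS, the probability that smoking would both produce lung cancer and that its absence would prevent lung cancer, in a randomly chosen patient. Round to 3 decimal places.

PNS ≈ 0.737

p₁ = P(outcome | exposed) = 629/799 = 0.78723
p₀ = P(outcome | unexposed) = 143/2875 = 0.049739
Under exogeneity and monotonicity, PNS = p₁ − p₀.
PNS = 0.78723 − 0.049739 = 0.73749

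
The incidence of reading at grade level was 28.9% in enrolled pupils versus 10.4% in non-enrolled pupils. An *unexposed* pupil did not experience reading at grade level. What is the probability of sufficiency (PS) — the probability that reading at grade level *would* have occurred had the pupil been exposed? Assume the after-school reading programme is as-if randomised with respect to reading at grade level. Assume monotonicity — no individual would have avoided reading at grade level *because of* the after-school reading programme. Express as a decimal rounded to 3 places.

PS ≈ 0.206

p₁ = 0.289, p₀ = 0.104.
Under exogeneity and monotonicity, PS = (p₁ − p₀) / (1 − p₀).
PS = (0.289 − 0.104) / (1 − 0.104) = 0.185 / 0.896 ≈ 0.2065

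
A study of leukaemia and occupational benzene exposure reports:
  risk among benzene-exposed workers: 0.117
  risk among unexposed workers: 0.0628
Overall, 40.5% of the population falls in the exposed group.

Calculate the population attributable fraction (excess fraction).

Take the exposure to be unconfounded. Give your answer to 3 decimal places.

Let p₁ = 0.117, p₀ = 0.0628.
Overall risk P(Y=1) = π·p₁ + (1−π)·p₀ = 0.405×0.117 + 0.595×0.0628 = 0.084751.
Under exogeneity, PAF = [P(Y=1) − p₀] / P(Y=1).
PAF = (0.084751 − 0.0628) / 0.084751 ≈ 0.2590

PAF ≈ 0.259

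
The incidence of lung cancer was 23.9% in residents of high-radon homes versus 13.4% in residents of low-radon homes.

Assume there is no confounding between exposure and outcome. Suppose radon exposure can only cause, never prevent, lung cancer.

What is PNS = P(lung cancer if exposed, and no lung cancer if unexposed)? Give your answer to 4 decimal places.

PNS ≈ 0.1050

p₁ = 0.239, p₀ = 0.134.
Under exogeneity and monotonicity, PNS = p₁ − p₀.
PNS = 0.239 − 0.134 = 0.105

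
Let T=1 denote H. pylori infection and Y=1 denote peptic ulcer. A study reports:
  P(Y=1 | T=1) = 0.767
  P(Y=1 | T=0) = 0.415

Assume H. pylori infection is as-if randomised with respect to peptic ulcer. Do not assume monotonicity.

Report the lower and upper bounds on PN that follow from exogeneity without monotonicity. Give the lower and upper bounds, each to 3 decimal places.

0.459 ≤ PN ≤ 0.763

Let p₁ = 0.767, p₀ = 0.415.
Under exogeneity alone the bounds on PN are max{0,(p₁−p₀)/p₁} ≤ PN ≤ min{1,(1−p₀)/p₁}.
  lower = (p₁ − p₀)/p₁ = 0.352 / 0.767 ≈ 0.4589
  upper = min{1, (1 − p₀)/p₁} = 0.585 / 0.767 ≈ 0.7627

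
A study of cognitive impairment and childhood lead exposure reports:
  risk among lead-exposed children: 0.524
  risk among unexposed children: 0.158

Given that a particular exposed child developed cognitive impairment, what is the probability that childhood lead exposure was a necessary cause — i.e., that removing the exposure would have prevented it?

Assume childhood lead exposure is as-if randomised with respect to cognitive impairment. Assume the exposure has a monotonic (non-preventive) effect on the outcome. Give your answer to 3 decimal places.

Let p₁ = 0.524, p₀ = 0.158.
Under exogeneity and monotonicity, PN = (p₁ − p₀) / p₁.
PN = (0.524 − 0.158) / 0.524 = 0.366 / 0.524 ≈ 0.6985

PN ≈ 0.698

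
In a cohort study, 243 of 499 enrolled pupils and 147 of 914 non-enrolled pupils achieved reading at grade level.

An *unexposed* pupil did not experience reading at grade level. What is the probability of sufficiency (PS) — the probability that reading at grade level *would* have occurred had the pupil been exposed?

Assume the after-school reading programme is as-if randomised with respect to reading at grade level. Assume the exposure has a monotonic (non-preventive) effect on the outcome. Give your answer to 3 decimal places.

p₁ = P(outcome | exposed) = 243/499 = 0.48697
p₀ = P(outcome | unexposed) = 147/914 = 0.16083
Under exogeneity and monotonicity, PS = (p₁ − p₀) / (1 − p₀).
PS = (0.48697 − 0.16083) / (1 − 0.16083) = 0.32614 / 0.83917 ≈ 0.3886

PS ≈ 0.389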